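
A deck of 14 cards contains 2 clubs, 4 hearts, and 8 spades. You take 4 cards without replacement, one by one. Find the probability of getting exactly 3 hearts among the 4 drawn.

40/1001

One ordering (hearts drawn first) has probability 4/14 × 3/13 × 2/12 × 10/11 = 240/24024 = 10/1001.
There are C(4,3) = 4 such orderings, each equally likely, so P = 4 × 10/1001 = 40/1001.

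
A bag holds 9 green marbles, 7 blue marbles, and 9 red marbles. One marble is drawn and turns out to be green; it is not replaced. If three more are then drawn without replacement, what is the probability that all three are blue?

With the first marble removed, 7 blue remain out of 24.
P = 7/24 × 6/23 × 5/22 = 210/12144 = 35/2024.

35/2024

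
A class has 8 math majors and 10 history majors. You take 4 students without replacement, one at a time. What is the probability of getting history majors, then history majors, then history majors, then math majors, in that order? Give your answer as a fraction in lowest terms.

Chain rule:
P = 10/18 × 9/17 × 8/16 × 8/15 = 5760/73440 = 4/51.

4/51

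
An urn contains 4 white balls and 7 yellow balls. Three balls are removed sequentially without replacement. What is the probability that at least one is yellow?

161/165

P(no yellow) = 4/11 × 3/10 × 2/9 = 24/990 = 4/165.
P(at least one) = 1 − 4/165 = 161/165.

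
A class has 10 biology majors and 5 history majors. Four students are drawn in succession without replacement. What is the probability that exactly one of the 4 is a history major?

One ordering (a history major drawn first) has probability 5/15 × 10/14 × 9/13 × 8/12 = 3600/32760 = 10/91.
There are C(4,1) = 4 such orderings, each equally likely, so P = 4 × 10/91 = 40/91.

40/91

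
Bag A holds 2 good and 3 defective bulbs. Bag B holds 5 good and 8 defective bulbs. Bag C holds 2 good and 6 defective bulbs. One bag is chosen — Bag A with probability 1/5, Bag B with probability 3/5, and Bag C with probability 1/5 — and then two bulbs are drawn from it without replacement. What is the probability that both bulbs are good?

From Bag A: P(both good) = (2/5)(1/4) = 1/10.
From Bag B: P(both good) = (5/13)(4/12) = 5/39.
From Bag C: P(both good) = (2/8)(1/7) = 1/28.
Total probability = (1/5)(1/10) + (3/5)(5/39) + (1/5)(1/28) = 947/9100.

947/9100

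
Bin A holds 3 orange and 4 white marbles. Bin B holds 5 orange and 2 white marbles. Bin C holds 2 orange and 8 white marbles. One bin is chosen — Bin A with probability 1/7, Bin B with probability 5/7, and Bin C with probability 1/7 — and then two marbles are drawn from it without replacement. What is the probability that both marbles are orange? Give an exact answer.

802/2205

From Bin A: P(both orange) = (3/7)(2/6) = 1/7.
From Bin B: P(both orange) = (5/7)(4/6) = 10/21.
From Bin C: P(both orange) = (2/10)(1/9) = 1/45.
Total probability = (1/7)(1/7) + (5/7)(10/21) + (1/7)(1/45) = 802/2205.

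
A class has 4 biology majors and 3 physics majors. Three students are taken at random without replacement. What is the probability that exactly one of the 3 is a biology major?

One ordering (a biology major drawn first) has probability 4/7 × 3/6 × 2/5 = 24/210 = 4/35.
There are C(3,1) = 3 such orderings, each equally likely, so P = 3 × 4/35 = 12/35.

12/35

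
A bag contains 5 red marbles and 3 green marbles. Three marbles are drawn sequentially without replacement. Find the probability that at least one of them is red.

55/56

P(no red) = 3/8 × 2/7 × 1/6 = 6/336 = 1/56.
P(at least one) = 1 − 1/56 = 55/56.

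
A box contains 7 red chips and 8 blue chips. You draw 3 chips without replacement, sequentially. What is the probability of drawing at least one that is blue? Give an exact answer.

12/13

P(no blue) = 7/15 × 6/14 × 5/13 = 210/2730 = 1/13.
P(at least one) = 1 − 1/13 = 12/13.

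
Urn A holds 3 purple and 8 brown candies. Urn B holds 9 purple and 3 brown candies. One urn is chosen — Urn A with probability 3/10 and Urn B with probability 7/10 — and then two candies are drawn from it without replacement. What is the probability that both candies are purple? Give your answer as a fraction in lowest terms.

219/550

From Urn A: P(both purple) = (3/11)(2/10) = 3/55.
From Urn B: P(both purple) = (9/12)(8/11) = 6/11.
Total probability = (3/10)(3/55) + (7/10)(6/11) = 219/550.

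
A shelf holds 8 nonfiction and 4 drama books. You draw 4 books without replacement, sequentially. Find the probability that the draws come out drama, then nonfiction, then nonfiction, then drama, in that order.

28/495

Each draw changes the counts, so multiply the conditional probabilities along the sequence:
P = 4/12 × 8/11 × 7/10 × 3/9 = 672/11880 = 28/495.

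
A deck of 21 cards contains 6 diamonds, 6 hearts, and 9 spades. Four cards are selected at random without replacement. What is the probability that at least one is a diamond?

44/57

P(no diamonds) = 15/21 × 14/20 × 13/19 × 12/18 = 32760/143640 = 13/57.
P(at least one) = 1 − 13/57 = 44/57.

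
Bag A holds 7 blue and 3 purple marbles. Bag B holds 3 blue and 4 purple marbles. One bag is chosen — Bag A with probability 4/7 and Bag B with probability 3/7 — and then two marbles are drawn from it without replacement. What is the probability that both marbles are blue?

From Bag A: P(both blue) = (7/10)(6/9) = 7/15.
From Bag B: P(both blue) = (3/7)(2/6) = 1/7.
Total probability = (4/7)(7/15) + (3/7)(1/7) = 241/735.

241/735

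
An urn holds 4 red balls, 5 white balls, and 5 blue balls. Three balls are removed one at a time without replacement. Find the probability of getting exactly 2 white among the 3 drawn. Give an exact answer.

45/182

One ordering (white drawn first) has probability 5/14 × 4/13 × 9/12 = 180/2184 = 15/182.
There are C(3,2) = 3 such orderings, each equally likely, so P = 3 × 15/182 = 45/182.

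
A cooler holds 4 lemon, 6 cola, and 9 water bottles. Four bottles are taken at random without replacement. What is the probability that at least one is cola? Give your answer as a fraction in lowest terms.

3161/3876

P(no cola) = 13/19 × 12/18 × 11/17 × 10/16 = 17160/93024 = 715/3876.
P(at least one) = 1 − 715/3876 = 3161/3876.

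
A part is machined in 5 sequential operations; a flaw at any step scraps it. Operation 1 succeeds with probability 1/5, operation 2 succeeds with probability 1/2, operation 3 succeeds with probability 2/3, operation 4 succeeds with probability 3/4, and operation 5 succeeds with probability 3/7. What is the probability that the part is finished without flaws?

3/140

Each stage is reached only if all earlier stages succeed, so
P = 1/5 × 1/2 × 2/3 × 3/4 × 3/7 = 18/840 = 3/140.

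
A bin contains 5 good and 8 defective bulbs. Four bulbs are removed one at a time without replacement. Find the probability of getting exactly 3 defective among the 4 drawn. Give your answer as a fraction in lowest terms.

56/143

One ordering (defective drawn first) has probability 8/13 × 7/12 × 6/11 × 5/10 = 1680/17160 = 14/143.
There are C(4,3) = 4 such orderings, each equally likely, so P = 4 × 14/143 = 56/143.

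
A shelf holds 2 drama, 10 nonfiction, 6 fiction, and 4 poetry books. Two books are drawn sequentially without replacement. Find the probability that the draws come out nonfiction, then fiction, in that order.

Each draw changes the counts, so multiply the conditional probabilities along the sequence:
P = 10/22 × 6/21 = 60/462 = 10/77.

10/77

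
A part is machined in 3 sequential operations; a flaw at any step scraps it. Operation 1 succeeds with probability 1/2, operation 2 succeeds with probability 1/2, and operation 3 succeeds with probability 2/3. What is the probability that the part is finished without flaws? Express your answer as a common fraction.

Each stage is reached only if all earlier stages succeed, so
P = 1/2 × 1/2 × 2/3 = 2/12 = 1/6.

1/6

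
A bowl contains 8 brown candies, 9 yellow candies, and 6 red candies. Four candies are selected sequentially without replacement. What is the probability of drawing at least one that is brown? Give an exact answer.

P(no brown) = 15/23 × 14/22 × 13/21 × 12/20 = 32760/212520 = 39/253.
P(at least one) = 1 − 39/253 = 214/253.

214/253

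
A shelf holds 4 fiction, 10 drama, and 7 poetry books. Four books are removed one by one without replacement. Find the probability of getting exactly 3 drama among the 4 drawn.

One ordering (drama drawn first) has probability 10/21 × 9/20 × 8/19 × 11/18 = 7920/143640 = 22/399.
There are C(4,3) = 4 such orderings, each equally likely, so P = 4 × 22/399 = 88/399.

88/399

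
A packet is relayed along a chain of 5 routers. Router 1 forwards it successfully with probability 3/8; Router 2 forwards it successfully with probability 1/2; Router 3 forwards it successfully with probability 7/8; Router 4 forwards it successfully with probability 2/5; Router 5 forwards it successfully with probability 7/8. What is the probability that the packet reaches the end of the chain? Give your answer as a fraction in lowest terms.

147/2560

Multiplying along the chain,
P = 3/8 × 1/2 × 7/8 × 2/5 × 7/8 = 294/5120 = 147/2560.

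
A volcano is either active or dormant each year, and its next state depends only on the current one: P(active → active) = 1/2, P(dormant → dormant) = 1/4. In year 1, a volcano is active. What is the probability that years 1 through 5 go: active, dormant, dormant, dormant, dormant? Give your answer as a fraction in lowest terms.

1/128

Year 1 is given. For each transition, use the conditional probability from the current state:
P(dormant | active) = 1/2; P(dormant | dormant) = 1/4; P(dormant | dormant) = 1/4; P(dormant | dormant) = 1/4.
P = 1/2 × 1/4 × 1/4 × 1/4 = 1/128.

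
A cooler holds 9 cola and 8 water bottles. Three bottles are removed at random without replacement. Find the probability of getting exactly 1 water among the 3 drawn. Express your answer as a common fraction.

One ordering (water drawn first) has probability 8/17 × 9/16 × 8/15 = 576/4080 = 12/85.
There are C(3,1) = 3 such orderings, each equally likely, so P = 3 × 12/85 = 36/85.

36/85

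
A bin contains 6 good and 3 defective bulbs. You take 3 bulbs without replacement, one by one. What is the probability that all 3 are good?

5/21

P = 6/9 × 5/8 × 4/7 = 120/504 = 5/21.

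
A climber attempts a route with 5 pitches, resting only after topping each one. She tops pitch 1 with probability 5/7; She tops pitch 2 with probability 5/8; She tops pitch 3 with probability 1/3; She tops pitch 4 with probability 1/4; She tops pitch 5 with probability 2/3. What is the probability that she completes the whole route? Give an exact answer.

25/1008

Each stage is reached only if all earlier stages succeed, so
P = 5/7 × 5/8 × 1/3 × 1/4 × 2/3 = 50/2016 = 25/1008.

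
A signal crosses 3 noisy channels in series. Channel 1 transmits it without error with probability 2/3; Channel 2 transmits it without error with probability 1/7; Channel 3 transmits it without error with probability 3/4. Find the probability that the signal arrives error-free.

Multiplying along the chain,
P = 2/3 × 1/7 × 3/4 = 6/84 = 1/14.

1/14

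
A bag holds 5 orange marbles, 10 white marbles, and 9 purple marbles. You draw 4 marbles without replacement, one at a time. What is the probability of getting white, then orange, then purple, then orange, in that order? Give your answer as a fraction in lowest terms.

Each draw changes the counts, so multiply the conditional probabilities along the sequence:
P = 10/24 × 5/23 × 9/22 × 4/21 = 1800/255024 = 25/3542.

25/3542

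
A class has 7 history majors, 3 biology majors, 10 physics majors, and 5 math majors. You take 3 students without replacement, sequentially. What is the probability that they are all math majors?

P(every draw is a math major) = 5/25 × 4/24 × 3/23 = 60/13800 = 1/230.

1/230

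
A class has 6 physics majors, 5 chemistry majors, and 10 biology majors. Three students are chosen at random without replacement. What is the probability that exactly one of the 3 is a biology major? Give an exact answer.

One ordering (a biology major drawn first) has probability 10/21 × 11/20 × 10/19 = 1100/7980 = 55/399.
There are C(3,1) = 3 such orderings, each equally likely, so P = 3 × 55/399 = 55/133.

55/133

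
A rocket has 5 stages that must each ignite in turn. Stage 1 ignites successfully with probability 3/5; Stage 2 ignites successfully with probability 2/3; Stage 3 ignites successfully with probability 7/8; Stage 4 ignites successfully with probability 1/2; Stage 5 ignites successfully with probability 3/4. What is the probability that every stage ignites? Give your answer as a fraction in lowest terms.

21/160

Each stage is reached only if all earlier stages succeed, so
P = 3/5 × 2/3 × 7/8 × 1/2 × 3/4 = 126/960 = 21/160.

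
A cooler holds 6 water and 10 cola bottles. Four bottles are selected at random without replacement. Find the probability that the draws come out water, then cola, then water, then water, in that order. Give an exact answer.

Multiply the probability of each draw given the previous ones:
P = 6/16 × 10/15 × 5/14 × 4/13 = 1200/43680 = 5/182.

5/182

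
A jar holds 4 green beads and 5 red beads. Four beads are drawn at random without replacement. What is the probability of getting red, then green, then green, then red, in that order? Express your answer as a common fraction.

5/63

Chain rule:
P = 5/9 × 4/8 × 3/7 × 4/6 = 240/3024 = 5/63.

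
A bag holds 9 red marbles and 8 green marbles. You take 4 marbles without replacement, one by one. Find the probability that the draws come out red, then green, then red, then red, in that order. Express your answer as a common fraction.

Chain rule:
P = 9/17 × 8/16 × 8/15 × 7/14 = 4032/57120 = 6/85.

6/85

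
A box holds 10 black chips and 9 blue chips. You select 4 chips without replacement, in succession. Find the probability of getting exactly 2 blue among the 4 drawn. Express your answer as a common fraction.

One ordering (blue drawn first) has probability 9/19 × 8/18 × 10/17 × 9/16 = 6480/93024 = 45/646.
There are C(4,2) = 6 such orderings, each equally likely, so P = 6 × 45/646 = 135/323.

135/323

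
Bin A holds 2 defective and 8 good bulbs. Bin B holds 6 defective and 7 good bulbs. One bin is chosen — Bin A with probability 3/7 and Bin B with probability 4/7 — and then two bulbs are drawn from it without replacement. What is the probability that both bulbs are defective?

From Bin A: P(both defective) = (2/10)(1/9) = 1/45.
From Bin B: P(both defective) = (6/13)(5/12) = 5/26.
Total probability = (3/7)(1/45) + (4/7)(5/26) = 163/1365.

163/1365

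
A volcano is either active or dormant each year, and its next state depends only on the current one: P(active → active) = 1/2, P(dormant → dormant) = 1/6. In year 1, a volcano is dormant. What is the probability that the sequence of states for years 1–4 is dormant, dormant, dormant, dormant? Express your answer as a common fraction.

Year 1 is given. For each transition, use the conditional probability from the current state:
P(dormant | dormant) = 1/6; P(dormant | dormant) = 1/6; P(dormant | dormant) = 1/6.
P = 1/6 × 1/6 × 1/6 = 1/216.

1/216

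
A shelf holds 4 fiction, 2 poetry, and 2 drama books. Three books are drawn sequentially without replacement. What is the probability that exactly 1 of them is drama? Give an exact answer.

15/28

One ordering (drama drawn first) has probability 2/8 × 6/7 × 5/6 = 60/336 = 5/28.
There are C(3,1) = 3 such orderings, each equally likely, so P = 3 × 5/28 = 15/28.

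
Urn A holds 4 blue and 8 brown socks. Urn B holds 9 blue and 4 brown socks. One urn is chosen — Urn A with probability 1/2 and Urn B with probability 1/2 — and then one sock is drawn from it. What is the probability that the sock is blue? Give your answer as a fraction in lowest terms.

From Urn A: P(blue) = 4/12.
From Urn B: P(blue) = 9/13.
Total probability = (1/2)(4/12) + (1/2)(9/13) = 20/39.

20/39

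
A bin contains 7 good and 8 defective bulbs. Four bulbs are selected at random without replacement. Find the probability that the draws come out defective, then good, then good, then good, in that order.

2/39

Multiply the probability of each draw given the previous ones:
P = 8/15 × 7/14 × 6/13 × 5/12 = 1680/32760 = 2/39.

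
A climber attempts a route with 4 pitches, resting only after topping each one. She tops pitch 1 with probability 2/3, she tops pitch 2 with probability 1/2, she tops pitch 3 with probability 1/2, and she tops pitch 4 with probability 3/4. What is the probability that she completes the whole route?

1/8

Multiplying along the chain,
P = 2/3 × 1/2 × 1/2 × 3/4 = 6/48 = 1/8.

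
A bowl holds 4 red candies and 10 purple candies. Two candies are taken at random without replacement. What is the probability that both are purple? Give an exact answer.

45/91

P = 10/14 × 9/13 = 90/182 = 45/91.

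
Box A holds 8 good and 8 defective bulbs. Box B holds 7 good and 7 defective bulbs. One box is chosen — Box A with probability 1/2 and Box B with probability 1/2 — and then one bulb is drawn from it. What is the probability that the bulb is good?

1/2

From Box A: P(good) = 8/16.
From Box B: P(good) = 7/14.
Total probability = (1/2)(8/16) + (1/2)(7/14) = 1/2.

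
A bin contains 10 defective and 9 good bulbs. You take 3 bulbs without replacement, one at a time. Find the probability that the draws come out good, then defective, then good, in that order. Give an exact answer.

Each draw changes the counts, so multiply the conditional probabilities along the sequence:
P = 9/19 × 10/18 × 8/17 = 720/5814 = 40/323.

40/323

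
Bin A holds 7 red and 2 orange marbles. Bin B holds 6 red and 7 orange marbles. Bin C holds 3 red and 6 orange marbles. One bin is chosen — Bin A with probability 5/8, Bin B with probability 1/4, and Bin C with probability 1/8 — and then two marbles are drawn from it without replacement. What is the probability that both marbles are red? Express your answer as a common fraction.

11/26

From Bin A: P(both red) = (7/9)(6/8) = 7/12.
From Bin B: P(both red) = (6/13)(5/12) = 5/26.
From Bin C: P(both red) = (3/9)(2/8) = 1/12.
Total probability = (5/8)(7/12) + (1/4)(5/26) + (1/8)(1/12) = 11/26.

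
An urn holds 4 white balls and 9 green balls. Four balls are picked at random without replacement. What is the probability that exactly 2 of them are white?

216/715

One ordering (white drawn first) has probability 4/13 × 3/12 × 9/11 × 8/10 = 864/17160 = 36/715.
There are C(4,2) = 6 such orderings, each equally likely, so P = 6 × 36/715 = 216/715.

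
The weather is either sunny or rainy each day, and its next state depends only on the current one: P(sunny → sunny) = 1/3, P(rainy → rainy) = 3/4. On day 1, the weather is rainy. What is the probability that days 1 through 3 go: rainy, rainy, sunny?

3/16

Day 1 is given. For each transition, use the conditional probability from the current state:
P(rainy | rainy) = 3/4; P(sunny | rainy) = 1/4.
P = 3/4 × 1/4 = 3/16.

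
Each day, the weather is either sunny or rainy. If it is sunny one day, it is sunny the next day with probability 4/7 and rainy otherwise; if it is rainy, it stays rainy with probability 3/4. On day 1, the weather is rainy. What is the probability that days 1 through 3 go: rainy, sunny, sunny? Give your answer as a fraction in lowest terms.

1/7

Day 1 is given. For each transition, use the conditional probability from the current state:
P(sunny | rainy) = 1/4; P(sunny | sunny) = 4/7.
P = 1/4 × 4/7 = 4/28 = 1/7.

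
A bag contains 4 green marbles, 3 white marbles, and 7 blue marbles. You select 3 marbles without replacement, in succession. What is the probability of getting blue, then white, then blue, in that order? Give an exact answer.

Multiply the probability of each draw given the previous ones:
P = 7/14 × 3/13 × 6/12 = 126/2184 = 3/52.

3/52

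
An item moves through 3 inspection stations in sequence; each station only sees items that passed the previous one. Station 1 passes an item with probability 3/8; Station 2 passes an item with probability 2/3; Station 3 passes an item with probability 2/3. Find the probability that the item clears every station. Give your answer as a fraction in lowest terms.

1/6

Multiplying along the chain,
P = 3/8 × 2/3 × 2/3 = 12/72 = 1/6.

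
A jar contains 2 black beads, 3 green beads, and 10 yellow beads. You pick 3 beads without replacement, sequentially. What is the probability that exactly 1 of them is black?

12/35

One ordering (black drawn first) has probability 2/15 × 13/14 × 12/13 = 312/2730 = 4/35.
There are C(3,1) = 3 such orderings, each equally likely, so P = 3 × 4/35 = 12/35.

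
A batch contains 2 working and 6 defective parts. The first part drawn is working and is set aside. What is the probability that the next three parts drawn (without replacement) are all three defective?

4/7

After the first draw, 6 of the remaining 7 parts are defective.
P = 6/7 × 5/6 × 4/5 = 120/210 = 4/7.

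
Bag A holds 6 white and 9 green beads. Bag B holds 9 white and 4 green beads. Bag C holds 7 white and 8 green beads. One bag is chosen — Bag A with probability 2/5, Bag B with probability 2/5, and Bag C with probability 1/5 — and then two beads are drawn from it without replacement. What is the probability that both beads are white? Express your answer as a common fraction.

641/2275

From Bag A: P(both white) = (6/15)(5/14) = 1/7.
From Bag B: P(both white) = (9/13)(8/12) = 6/13.
From Bag C: P(both white) = (7/15)(6/14) = 1/5.
Total probability = (2/5)(1/7) + (2/5)(6/13) + (1/5)(1/5) = 641/2275.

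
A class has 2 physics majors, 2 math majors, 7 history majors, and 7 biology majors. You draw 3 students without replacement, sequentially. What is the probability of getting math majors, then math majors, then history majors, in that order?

7/2448

Multiply the probability of each draw given the previous ones:
P = 2/18 × 1/17 × 7/16 = 14/4896 = 7/2448.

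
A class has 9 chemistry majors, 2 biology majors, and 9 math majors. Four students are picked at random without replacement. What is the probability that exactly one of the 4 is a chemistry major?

99/323

One ordering (a chemistry major drawn first) has probability 9/20 × 11/19 × 10/18 × 9/17 = 8910/116280 = 99/1292.
There are C(4,1) = 4 such orderings, each equally likely, so P = 4 × 99/1292 = 99/323.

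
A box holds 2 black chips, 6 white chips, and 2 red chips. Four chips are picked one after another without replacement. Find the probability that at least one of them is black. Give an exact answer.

P(no black) = 8/10 × 7/9 × 6/8 × 5/7 = 1680/5040 = 1/3.
P(at least one) = 1 − 1/3 = 2/3.

2/3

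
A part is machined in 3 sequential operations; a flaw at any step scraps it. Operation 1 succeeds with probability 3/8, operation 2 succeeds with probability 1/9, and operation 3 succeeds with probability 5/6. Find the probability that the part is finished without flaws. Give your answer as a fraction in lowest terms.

Each stage is reached only if all earlier stages succeed, so
P = 3/8 × 1/9 × 5/6 = 15/432 = 5/144.

5/144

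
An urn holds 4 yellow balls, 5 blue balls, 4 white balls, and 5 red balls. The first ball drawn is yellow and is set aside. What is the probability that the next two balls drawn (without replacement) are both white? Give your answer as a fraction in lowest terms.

3/68

With the first ball removed, 4 white remain out of 17.
P = 4/17 × 3/16 = 12/272 = 3/68.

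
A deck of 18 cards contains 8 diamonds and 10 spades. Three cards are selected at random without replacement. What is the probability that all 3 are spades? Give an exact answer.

5/34

P = 10/18 × 9/17 × 8/16 = 720/4896 = 5/34.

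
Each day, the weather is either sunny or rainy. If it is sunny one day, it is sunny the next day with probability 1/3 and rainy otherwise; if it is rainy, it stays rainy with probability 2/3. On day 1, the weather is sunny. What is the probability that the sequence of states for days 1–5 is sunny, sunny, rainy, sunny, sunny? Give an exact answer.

2/81

Day 1 is given. For each transition, use the conditional probability from the current state:
P(sunny | sunny) = 1/3; P(rainy | sunny) = 2/3; P(sunny | rainy) = 1/3; P(sunny | sunny) = 1/3.
P = 1/3 × 2/3 × 1/3 × 1/3 = 2/81.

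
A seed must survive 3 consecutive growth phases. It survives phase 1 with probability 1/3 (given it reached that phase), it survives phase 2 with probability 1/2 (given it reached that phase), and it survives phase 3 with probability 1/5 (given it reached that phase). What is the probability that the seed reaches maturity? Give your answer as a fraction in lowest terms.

1/30

The events are sequential, so multiply the conditional probabilities:
P = 1/3 × 1/2 × 1/5 = 1/30.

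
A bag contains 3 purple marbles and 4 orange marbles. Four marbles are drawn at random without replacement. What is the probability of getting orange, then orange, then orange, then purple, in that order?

Multiply the probability of each draw given the previous ones:
P = 4/7 × 3/6 × 2/5 × 3/4 = 72/840 = 3/35.

3/35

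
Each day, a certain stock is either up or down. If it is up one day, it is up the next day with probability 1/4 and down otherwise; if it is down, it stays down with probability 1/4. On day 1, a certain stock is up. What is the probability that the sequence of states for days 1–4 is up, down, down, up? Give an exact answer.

Day 1 is given. For each transition, use the conditional probability from the current state:
P(down | up) = 3/4; P(down | down) = 1/4; P(up | down) = 3/4.
P = 3/4 × 1/4 × 3/4 = 9/64.

9/64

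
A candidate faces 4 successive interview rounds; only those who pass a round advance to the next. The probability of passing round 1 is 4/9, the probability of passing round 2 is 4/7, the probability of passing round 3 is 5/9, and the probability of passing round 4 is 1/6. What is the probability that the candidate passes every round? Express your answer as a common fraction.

40/1701

Each stage is reached only if all earlier stages succeed, so
P = 4/9 × 4/7 × 5/9 × 1/6 = 80/3402 = 40/1701.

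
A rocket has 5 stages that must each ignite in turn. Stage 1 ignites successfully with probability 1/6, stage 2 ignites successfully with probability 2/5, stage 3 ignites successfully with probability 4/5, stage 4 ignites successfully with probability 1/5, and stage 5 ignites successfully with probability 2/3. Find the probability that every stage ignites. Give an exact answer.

Multiplying along the chain,
P = 1/6 × 2/5 × 4/5 × 1/5 × 2/3 = 16/2250 = 8/1125.

8/1125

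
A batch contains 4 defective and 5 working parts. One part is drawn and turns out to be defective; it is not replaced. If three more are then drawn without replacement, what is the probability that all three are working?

5/28

After the first draw, 5 of the remaining 8 parts are working.
P = 5/8 × 4/7 × 3/6 = 60/336 = 5/28.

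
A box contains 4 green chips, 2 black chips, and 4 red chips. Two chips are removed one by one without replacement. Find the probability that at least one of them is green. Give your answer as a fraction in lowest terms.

P(no green) = 6/10 × 5/9 = 30/90 = 1/3.
P(at least one) = 1 − 1/3 = 2/3.

2/3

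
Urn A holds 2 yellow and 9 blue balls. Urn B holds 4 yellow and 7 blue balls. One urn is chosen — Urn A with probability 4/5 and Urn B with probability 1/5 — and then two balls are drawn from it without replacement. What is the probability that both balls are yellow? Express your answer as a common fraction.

2/55

From Urn A: P(both yellow) = (2/11)(1/10) = 1/55.
From Urn B: P(both yellow) = (4/11)(3/10) = 6/55.
Total probability = (4/5)(1/55) + (1/5)(6/55) = 2/55.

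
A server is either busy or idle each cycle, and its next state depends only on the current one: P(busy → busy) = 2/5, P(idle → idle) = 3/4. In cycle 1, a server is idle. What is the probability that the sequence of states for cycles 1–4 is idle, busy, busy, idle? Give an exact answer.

3/50

Cycle 1 is given. For each transition, use the conditional probability from the current state:
P(busy | idle) = 1/4; P(busy | busy) = 2/5; P(idle | busy) = 3/5.
P = 1/4 × 2/5 × 3/5 = 6/100 = 3/50.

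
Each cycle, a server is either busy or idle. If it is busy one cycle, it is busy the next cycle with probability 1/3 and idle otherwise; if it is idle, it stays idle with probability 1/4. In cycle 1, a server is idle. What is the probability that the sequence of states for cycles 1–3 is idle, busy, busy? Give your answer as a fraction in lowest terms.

1/4

Cycle 1 is given. For each transition, use the conditional probability from the current state:
P(busy | idle) = 3/4; P(busy | busy) = 1/3.
P = 3/4 × 1/3 = 3/12 = 1/4.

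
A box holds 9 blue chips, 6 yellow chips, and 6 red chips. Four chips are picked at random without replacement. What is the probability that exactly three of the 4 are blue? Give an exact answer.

16/95

One ordering (blue drawn first) has probability 9/21 × 8/20 × 7/19 × 12/18 = 6048/143640 = 4/95.
There are C(4,3) = 4 such orderings, each equally likely, so P = 4 × 4/95 = 16/95.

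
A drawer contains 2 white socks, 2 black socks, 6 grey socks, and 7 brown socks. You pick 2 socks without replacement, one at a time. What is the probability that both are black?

1/136

P = 2/17 × 1/16 = 2/272 = 1/136.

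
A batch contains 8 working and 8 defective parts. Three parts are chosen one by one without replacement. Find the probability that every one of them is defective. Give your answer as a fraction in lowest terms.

1/10

P(every draw is defective) = 8/16 × 7/15 × 6/14 = 336/3360 = 1/10.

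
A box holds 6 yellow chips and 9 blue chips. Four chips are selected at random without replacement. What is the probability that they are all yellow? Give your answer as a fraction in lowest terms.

P = 6/15 × 5/14 × 4/13 × 3/12 = 360/32760 = 1/91.

1/91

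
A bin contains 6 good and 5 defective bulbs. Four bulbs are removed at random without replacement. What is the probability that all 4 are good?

1/22

P(every draw is good) = 6/11 × 5/10 × 4/9 × 3/8 = 360/7920 = 1/22.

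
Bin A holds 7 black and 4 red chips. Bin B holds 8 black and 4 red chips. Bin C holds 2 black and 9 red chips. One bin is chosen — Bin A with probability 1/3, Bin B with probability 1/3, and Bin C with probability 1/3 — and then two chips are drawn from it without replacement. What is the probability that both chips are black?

136/495

From Bin A: P(both black) = (7/11)(6/10) = 21/55.
From Bin B: P(both black) = (8/12)(7/11) = 14/33.
From Bin C: P(both black) = (2/11)(1/10) = 1/55.
Total probability = (1/3)(21/55) + (1/3)(14/33) + (1/3)(1/55) = 136/495.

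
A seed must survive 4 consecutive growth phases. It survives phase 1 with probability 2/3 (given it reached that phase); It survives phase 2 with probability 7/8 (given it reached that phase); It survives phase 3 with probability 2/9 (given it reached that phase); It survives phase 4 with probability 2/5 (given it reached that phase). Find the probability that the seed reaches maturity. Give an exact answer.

Each stage is reached only if all earlier stages succeed, so
P = 2/3 × 7/8 × 2/9 × 2/5 = 56/1080 = 7/135.

7/135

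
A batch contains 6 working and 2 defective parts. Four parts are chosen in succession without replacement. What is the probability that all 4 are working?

3/14

P(every draw is working) = 6/8 × 5/7 × 4/6 × 3/5 = 360/1680 = 3/14.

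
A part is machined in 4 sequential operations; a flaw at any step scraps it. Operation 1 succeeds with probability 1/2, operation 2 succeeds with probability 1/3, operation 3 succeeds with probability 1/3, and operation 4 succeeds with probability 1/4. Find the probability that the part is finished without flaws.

1/72

Multiplying along the chain,
P = 1/2 × 1/3 × 1/3 × 1/4 = 1/72.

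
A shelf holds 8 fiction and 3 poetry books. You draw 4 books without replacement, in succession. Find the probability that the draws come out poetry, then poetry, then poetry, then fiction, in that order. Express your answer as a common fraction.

Chain rule:
P = 3/11 × 2/10 × 1/9 × 8/8 = 48/7920 = 1/165.

1/165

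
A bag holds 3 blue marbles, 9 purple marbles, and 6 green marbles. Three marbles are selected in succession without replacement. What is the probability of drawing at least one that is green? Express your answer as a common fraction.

149/204

P(no green) = 12/18 × 11/17 × 10/16 = 1320/4896 = 55/204.
P(at least one) = 1 − 55/204 = 149/204.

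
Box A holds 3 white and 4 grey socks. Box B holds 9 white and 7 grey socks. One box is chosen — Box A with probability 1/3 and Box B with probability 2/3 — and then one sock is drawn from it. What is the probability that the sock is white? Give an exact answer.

From Box A: P(white) = 3/7.
From Box B: P(white) = 9/16.
Total probability = (1/3)(3/7) + (2/3)(9/16) = 29/56.

29/56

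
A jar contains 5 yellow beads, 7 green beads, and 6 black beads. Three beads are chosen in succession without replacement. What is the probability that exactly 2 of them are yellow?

One ordering (yellow drawn first) has probability 5/18 × 4/17 × 13/16 = 260/4896 = 65/1224.
There are C(3,2) = 3 such orderings, each equally likely, so P = 3 × 65/1224 = 65/408.

65/408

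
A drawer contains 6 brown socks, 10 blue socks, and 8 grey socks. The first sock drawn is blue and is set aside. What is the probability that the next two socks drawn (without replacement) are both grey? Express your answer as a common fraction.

After the first draw, 8 of the remaining 23 socks are grey.
P = 8/23 × 7/22 = 56/506 = 28/253.

28/253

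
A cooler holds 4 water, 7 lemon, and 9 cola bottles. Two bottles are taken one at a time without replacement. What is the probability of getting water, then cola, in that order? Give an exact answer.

Each draw changes the counts, so multiply the conditional probabilities along the sequence:
P = 4/20 × 9/19 = 36/380 = 9/95.

9/95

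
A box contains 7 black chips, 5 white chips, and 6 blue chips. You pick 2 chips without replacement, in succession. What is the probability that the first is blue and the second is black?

7/51

Each draw changes the counts, so multiply the conditional probabilities along the sequence:
P = 6/18 × 7/17 = 42/306 = 7/51.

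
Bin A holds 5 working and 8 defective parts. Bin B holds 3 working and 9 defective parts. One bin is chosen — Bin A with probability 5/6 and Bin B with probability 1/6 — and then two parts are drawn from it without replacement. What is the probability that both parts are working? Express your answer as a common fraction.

From Bin A: P(both working) = (5/13)(4/12) = 5/39.
From Bin B: P(both working) = (3/12)(2/11) = 1/22.
Total probability = (5/6)(5/39) + (1/6)(1/22) = 589/5148.

589/5148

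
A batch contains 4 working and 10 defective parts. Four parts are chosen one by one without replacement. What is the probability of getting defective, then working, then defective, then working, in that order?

Multiply the probability of each draw given the previous ones:
P = 10/14 × 4/13 × 9/12 × 3/11 = 1080/24024 = 45/1001.

45/1001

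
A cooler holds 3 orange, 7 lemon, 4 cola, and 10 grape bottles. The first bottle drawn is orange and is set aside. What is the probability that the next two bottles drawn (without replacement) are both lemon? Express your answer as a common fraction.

21/253

With the first bottle removed, 7 lemon remain out of 23.
P = 7/23 × 6/22 = 42/506 = 21/253.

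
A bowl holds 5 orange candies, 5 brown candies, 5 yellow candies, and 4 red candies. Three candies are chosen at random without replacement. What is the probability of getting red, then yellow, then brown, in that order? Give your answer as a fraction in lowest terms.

Each draw changes the counts, so multiply the conditional probabilities along the sequence:
P = 4/19 × 5/18 × 5/17 = 100/5814 = 50/2907.

50/2907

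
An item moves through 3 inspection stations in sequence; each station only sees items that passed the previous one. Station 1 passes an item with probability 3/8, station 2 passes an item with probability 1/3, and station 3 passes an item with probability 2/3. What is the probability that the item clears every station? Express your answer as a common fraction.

1/12

Multiplying along the chain,
P = 3/8 × 1/3 × 2/3 = 6/72 = 1/12.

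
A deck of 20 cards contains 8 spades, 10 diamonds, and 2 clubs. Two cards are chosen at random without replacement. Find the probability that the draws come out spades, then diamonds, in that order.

4/19

Multiply the probability of each draw given the previous ones:
P = 8/20 × 10/19 = 80/380 = 4/19.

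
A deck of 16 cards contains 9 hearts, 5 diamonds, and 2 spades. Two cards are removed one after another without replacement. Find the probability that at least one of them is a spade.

29/120

P(no spades) = 14/16 × 13/15 = 182/240 = 91/120.
P(at least one) = 1 − 91/120 = 29/120.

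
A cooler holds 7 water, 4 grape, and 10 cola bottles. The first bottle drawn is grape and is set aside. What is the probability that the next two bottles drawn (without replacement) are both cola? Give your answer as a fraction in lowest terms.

9/38

After the first draw, 10 of the remaining 20 bottles are cola.
P = 10/20 × 9/19 = 90/380 = 9/38.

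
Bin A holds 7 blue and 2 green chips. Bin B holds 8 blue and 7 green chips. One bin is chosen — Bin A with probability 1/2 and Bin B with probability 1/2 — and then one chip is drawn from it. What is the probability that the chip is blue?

From Bin A: P(blue) = 7/9.
From Bin B: P(blue) = 8/15.
Total probability = (1/2)(7/9) + (1/2)(8/15) = 59/90.

59/90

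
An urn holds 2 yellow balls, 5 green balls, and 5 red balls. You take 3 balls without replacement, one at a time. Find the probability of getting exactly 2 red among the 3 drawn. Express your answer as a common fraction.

One ordering (red drawn first) has probability 5/12 × 4/11 × 7/10 = 140/1320 = 7/66.
There are C(3,2) = 3 such orderings, each equally likely, so P = 3 × 7/66 = 7/22.

7/22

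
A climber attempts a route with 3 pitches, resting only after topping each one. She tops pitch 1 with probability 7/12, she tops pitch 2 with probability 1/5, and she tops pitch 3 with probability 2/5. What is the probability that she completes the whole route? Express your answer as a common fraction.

The events are sequential, so multiply the conditional probabilities:
P = 7/12 × 1/5 × 2/5 = 14/300 = 7/150.

7/150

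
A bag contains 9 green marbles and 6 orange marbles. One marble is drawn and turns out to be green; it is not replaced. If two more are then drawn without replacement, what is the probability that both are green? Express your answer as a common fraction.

4/13

After the first draw, 8 of the remaining 14 marbles are green.
P = 8/14 × 7/13 = 56/182 = 4/13.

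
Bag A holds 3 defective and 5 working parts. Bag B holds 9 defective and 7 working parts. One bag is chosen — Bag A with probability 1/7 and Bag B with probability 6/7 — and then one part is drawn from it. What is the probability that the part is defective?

From Bag A: P(defective) = 3/8.
From Bag B: P(defective) = 9/16.
Total probability = (1/7)(3/8) + (6/7)(9/16) = 15/28.

15/28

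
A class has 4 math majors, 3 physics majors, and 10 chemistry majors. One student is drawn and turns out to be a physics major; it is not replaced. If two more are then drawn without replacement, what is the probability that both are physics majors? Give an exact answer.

With the first student removed, 2 physics majors remain out of 16.
P = 2/16 × 1/15 = 2/240 = 1/120.

1/120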